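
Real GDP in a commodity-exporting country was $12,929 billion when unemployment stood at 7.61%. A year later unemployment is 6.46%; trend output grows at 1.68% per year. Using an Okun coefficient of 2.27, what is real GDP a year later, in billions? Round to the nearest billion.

$13,484 billion

Δu = 6.46 - 7.61 = -1.15 points.
Okun's law (growth form): g_Y = g_Y* - β × Δu = 1.68 - 2.27 × (-1.15) = 1.68 + 2.6105 = 4.2905%.
Real GDP in the next year = 12929 × (1 + 4.2905/100) = 12929 × 1.042905 ≈ 13484 billion.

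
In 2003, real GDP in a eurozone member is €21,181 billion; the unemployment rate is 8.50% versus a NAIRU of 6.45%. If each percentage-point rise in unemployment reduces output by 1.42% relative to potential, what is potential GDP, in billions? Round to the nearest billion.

€21,816 billion

Unemployment gap = 8.5 - 6.45 = 2.05 points, so output gap = -1.42 × 2.05 = -2.911%.
Since Y = Y* × (1 + gap/100), Y* = 21181/0.97089 ≈ 21816 billion.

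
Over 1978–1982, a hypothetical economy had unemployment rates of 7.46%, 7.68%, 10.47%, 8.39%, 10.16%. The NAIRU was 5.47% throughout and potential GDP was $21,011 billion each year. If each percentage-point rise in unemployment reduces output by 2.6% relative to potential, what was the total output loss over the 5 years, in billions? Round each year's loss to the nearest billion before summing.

Year 1978: gap = -2.6 × (7.46 - 5.47) = -5.174%, loss ≈ 21011 × 5.174/100 ≈ 1087.
Year 1979: gap = -2.6 × (7.68 - 5.47) = -5.746%, loss ≈ 21011 × 5.746/100 ≈ 1207.
Year 1980: gap = -2.6 × (10.47 - 5.47) = -13%, loss ≈ 21011 × 13/100 ≈ 2731.
Year 1981: gap = -2.6 × (8.39 - 5.47) = -7.592%, loss ≈ 21011 × 7.592/100 ≈ 1595.
Year 1982: gap = -2.6 × (10.16 - 5.47) = -12.194%, loss ≈ 21011 × 12.194/100 ≈ 2562.
Total lost output = 1087 + 1207 + 2731 + 1595 + 2562 = 9182 billion.

$9,182 billion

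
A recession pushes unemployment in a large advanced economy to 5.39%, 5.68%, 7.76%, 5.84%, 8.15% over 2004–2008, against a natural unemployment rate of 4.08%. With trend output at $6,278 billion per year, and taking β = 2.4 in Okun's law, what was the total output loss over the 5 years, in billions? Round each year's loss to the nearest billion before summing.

Year 2004: gap = -2.4 × (5.39 - 4.08) = -3.144%, loss ≈ 6278 × 3.144/100 ≈ 197.
Year 2005: gap = -2.4 × (5.68 - 4.08) = -3.84%, loss ≈ 6278 × 3.84/100 ≈ 241.
Year 2006: gap = -2.4 × (7.76 - 4.08) = -8.832%, loss ≈ 6278 × 8.832/100 ≈ 554.
Year 2007: gap = -2.4 × (5.84 - 4.08) = -4.224%, loss ≈ 6278 × 4.224/100 ≈ 265.
Year 2008: gap = -2.4 × (8.15 - 4.08) = -9.768%, loss ≈ 6278 × 9.768/100 ≈ 613.
Total lost output = 197 + 241 + 554 + 265 + 613 = 1870 billion.

$1,870 billion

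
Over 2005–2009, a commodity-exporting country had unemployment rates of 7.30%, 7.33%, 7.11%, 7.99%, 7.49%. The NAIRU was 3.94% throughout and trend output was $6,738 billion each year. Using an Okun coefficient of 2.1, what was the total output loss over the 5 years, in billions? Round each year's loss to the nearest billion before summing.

Year 2005: gap = -2.1 × (7.3 - 3.94) = -7.056%, loss ≈ 6738 × 7.056/100 ≈ 475.
Year 2006: gap = -2.1 × (7.33 - 3.94) = -7.119%, loss ≈ 6738 × 7.119/100 ≈ 480.
Year 2007: gap = -2.1 × (7.11 - 3.94) = -6.657%, loss ≈ 6738 × 6.657/100 ≈ 449.
Year 2008: gap = -2.1 × (7.99 - 3.94) = -8.505%, loss ≈ 6738 × 8.505/100 ≈ 573.
Year 2009: gap = -2.1 × (7.49 - 3.94) = -7.455%, loss ≈ 6738 × 7.455/100 ≈ 502.
Total lost output = 475 + 480 + 449 + 573 + 502 = 2479 billion.

$2,479 billion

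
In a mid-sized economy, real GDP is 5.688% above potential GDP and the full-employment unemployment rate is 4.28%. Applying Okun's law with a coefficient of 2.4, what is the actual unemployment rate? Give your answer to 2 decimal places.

1.91%

From Okun's law, u - u* = -(output gap)/β = -(5.688)/2.4 = -2.37 points.
So u = 4.28 - 2.37 = 1.91%.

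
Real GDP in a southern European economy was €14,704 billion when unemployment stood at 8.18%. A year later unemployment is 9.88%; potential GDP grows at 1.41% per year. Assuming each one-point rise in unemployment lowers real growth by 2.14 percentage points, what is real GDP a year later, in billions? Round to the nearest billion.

€14,376 billion

Δu = 9.88 - 8.18 = 1.7 points.
Okun's law (growth form): g_Y = g_Y* - β × Δu = 1.41 - 2.14 × (1.70) = 1.41 - 3.638 = -2.228%.
Real GDP in the next year = 14704 × (1 - 2.228/100) = 14704 × 0.97772 ≈ 14376 billion.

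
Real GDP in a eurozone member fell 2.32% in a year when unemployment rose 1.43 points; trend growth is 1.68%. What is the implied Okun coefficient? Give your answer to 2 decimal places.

Growth form: g_Y = g_Y* - β × Δu, so β = (g_Y* - g_Y)/Δu.
β = (1.68 + 2.32)/1.43 = 4/1.43 = 2.80.

β ≈ 2.80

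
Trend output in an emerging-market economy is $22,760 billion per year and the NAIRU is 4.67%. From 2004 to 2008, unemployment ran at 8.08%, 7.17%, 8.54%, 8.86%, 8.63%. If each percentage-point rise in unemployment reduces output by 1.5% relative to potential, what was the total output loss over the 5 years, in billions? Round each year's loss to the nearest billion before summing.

Year 2004: gap = -1.5 × (8.08 - 4.67) = -5.115%, loss ≈ 22760 × 5.115/100 ≈ 1164.
Year 2005: gap = -1.5 × (7.17 - 4.67) = -3.75%, loss ≈ 22760 × 3.75/100 ≈ 854.
Year 2006: gap = -1.5 × (8.54 - 4.67) = -5.805%, loss ≈ 22760 × 5.805/100 ≈ 1321.
Year 2007: gap = -1.5 × (8.86 - 4.67) = -6.285%, loss ≈ 22760 × 6.285/100 ≈ 1430.
Year 2008: gap = -1.5 × (8.63 - 4.67) = -5.94%, loss ≈ 22760 × 5.94/100 ≈ 1352.
Total lost output = 1164 + 854 + 1321 + 1430 + 1352 = 6121 billion.

$6,121 billion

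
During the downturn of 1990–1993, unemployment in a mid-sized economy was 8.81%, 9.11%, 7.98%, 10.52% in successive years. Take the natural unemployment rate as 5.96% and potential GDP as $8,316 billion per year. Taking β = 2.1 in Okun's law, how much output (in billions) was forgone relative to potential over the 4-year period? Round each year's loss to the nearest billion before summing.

Year 1990: gap = -2.1 × (8.81 - 5.96) = -5.985%, loss ≈ 8316 × 5.985/100 ≈ 498.
Year 1991: gap = -2.1 × (9.11 - 5.96) = -6.615%, loss ≈ 8316 × 6.615/100 ≈ 550.
Year 1992: gap = -2.1 × (7.98 - 5.96) = -4.242%, loss ≈ 8316 × 4.242/100 ≈ 353.
Year 1993: gap = -2.1 × (10.52 - 5.96) = -9.576%, loss ≈ 8316 × 9.576/100 ≈ 796.
Total lost output = 498 + 550 + 353 + 796 = 2197 billion.

$2,197 billion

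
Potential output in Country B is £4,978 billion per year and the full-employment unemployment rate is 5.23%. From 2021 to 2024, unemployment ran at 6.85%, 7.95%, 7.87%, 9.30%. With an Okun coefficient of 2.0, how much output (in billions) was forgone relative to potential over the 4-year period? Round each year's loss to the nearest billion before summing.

Year 2021: gap = -2.0 × (6.85 - 5.23) = -3.24%, loss ≈ 4978 × 3.24/100 ≈ 161.
Year 2022: gap = -2.0 × (7.95 - 5.23) = -5.44%, loss ≈ 4978 × 5.44/100 ≈ 271.
Year 2023: gap = -2.0 × (7.87 - 5.23) = -5.28%, loss ≈ 4978 × 5.28/100 ≈ 263.
Year 2024: gap = -2.0 × (9.3 - 5.23) = -8.14%, loss ≈ 4978 × 8.14/100 ≈ 405.
Total lost output = 161 + 271 + 263 + 405 = 1100 billion.

£1,100 billion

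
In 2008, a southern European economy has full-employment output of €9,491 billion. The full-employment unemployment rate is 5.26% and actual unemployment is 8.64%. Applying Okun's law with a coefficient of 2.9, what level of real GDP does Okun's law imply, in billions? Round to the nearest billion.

Unemployment gap = 8.64 - 5.26 = 3.38 points, so the output gap is -2.9 × 3.38 = -9.802%.
Actual GDP = 9491 × (1 - 9.802/100) = 9491 × 0.90198 ≈ 8561 billion.

€8,561 billion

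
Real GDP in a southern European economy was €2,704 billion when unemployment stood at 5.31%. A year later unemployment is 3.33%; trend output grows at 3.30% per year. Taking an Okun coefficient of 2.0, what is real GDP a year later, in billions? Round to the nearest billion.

€2,900 billion

Δu = 3.33 - 5.31 = -1.98 points.
Okun's law (growth form): g_Y = g_Y* - β × Δu = 3.30 - 2.0 × (-1.98) = 3.3 + 3.96 = 7.26%.
Real GDP in the next year = 2704 × (1 + 7.26/100) = 2704 × 1.0726 ≈ 2900 billion.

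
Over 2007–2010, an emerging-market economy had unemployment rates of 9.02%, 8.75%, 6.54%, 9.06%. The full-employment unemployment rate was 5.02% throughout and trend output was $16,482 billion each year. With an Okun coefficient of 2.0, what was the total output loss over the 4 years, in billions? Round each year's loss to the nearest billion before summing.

Year 2007: gap = -2.0 × (9.02 - 5.02) = -8%, loss ≈ 16482 × 8/100 ≈ 1319.
Year 2008: gap = -2.0 × (8.75 - 5.02) = -7.46%, loss ≈ 16482 × 7.46/100 ≈ 1230.
Year 2009: gap = -2.0 × (6.54 - 5.02) = -3.04%, loss ≈ 16482 × 3.04/100 ≈ 501.
Year 2010: gap = -2.0 × (9.06 - 5.02) = -8.08%, loss ≈ 16482 × 8.08/100 ≈ 1332.
Total lost output = 1319 + 1230 + 501 + 1332 = 4382 billion.

$4,382 billion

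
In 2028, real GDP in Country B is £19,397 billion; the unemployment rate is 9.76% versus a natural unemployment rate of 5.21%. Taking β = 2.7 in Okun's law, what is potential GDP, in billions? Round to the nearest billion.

£22,114 billion

Unemployment gap = 9.76 - 5.21 = 4.55 points, so output gap = -2.7 × 4.55 = -12.285%.
Since Y = Y* × (1 + gap/100), Y* = 19397/0.87715 ≈ 22114 billion.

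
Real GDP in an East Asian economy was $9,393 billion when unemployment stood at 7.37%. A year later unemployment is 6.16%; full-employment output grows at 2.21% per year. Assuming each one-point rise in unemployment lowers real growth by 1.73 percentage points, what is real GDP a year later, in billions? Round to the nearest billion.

$9,797 billion

Δu = 6.16 - 7.37 = -1.21 points.
Okun's law (growth form): g_Y = g_Y* - β × Δu = 2.21 - 1.73 × (-1.21) = 2.21 + 2.0933 = 4.3033%.
Real GDP in the next year = 9393 × (1 + 4.3033/100) = 9393 × 1.043033 ≈ 9797 billion.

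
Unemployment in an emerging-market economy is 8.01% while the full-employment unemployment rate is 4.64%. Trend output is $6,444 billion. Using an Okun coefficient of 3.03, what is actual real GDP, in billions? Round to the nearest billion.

Unemployment gap = 8.01 - 4.64 = 3.37 points, so the output gap is -3.03 × 3.37 = -10.2111%.
Actual GDP = 6444 × (1 - 10.2111/100) = 6444 × 0.897889 ≈ 5786 billion.

$5,786 billion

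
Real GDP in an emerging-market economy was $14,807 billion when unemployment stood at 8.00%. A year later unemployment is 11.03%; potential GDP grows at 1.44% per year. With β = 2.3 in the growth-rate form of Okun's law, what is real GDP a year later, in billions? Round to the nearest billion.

$13,988 billion

Δu = 11.03 - 8 = 3.03 points.
Okun's law (growth form): g_Y = g_Y* - β × Δu = 1.44 - 2.3 × (3.03) = 1.44 - 6.969 = -5.529%.
Real GDP in the next year = 14807 × (1 - 5.529/100) = 14807 × 0.94471 ≈ 13988 billion.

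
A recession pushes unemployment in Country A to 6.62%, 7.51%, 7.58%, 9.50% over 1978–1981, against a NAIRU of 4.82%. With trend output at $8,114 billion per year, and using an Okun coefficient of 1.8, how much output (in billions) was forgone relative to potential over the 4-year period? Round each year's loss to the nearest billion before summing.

Year 1978: gap = -1.8 × (6.62 - 4.82) = -3.24%, loss ≈ 8114 × 3.24/100 ≈ 263.
Year 1979: gap = -1.8 × (7.51 - 4.82) = -4.842%, loss ≈ 8114 × 4.842/100 ≈ 393.
Year 1980: gap = -1.8 × (7.58 - 4.82) = -4.968%, loss ≈ 8114 × 4.968/100 ≈ 403.
Year 1981: gap = -1.8 × (9.5 - 4.82) = -8.424%, loss ≈ 8114 × 8.424/100 ≈ 684.
Total lost output = 263 + 393 + 403 + 684 = 1743 billion.

$1,743 billion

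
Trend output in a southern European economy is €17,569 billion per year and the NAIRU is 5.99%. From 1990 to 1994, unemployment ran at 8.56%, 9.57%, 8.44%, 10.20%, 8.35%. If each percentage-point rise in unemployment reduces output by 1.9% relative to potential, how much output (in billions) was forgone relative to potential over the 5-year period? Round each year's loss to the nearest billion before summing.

€5,064 billion

Year 1990: gap = -1.9 × (8.56 - 5.99) = -4.883%, loss ≈ 17569 × 4.883/100 ≈ 858.
Year 1991: gap = -1.9 × (9.57 - 5.99) = -6.802%, loss ≈ 17569 × 6.802/100 ≈ 1195.
Year 1992: gap = -1.9 × (8.44 - 5.99) = -4.655%, loss ≈ 17569 × 4.655/100 ≈ 818.
Year 1993: gap = -1.9 × (10.2 - 5.99) = -7.999%, loss ≈ 17569 × 7.999/100 ≈ 1405.
Year 1994: gap = -1.9 × (8.35 - 5.99) = -4.484%, loss ≈ 17569 × 4.484/100 ≈ 788.
Total lost output = 858 + 1195 + 818 + 1405 + 788 = 5064 billion.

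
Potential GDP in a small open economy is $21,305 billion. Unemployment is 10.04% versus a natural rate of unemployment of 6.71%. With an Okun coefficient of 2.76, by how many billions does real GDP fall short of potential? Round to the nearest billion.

$1,958 billion

Output gap = -2.76 × (10.04 - 6.71) = -2.76 × 3.33 = -9.1908%.
Actual GDP ≈ 21305 × 0.908092 ≈ 19347 billion, so the shortfall is 21305 - 19347 = 1958 billion.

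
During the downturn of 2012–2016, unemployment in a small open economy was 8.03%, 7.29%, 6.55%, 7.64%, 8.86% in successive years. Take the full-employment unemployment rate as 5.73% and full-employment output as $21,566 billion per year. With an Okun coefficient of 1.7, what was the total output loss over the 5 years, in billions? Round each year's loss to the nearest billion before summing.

$3,564 billion

Year 2012: gap = -1.7 × (8.03 - 5.73) = -3.91%, loss ≈ 21566 × 3.91/100 ≈ 843.
Year 2013: gap = -1.7 × (7.29 - 5.73) = -2.652%, loss ≈ 21566 × 2.652/100 ≈ 572.
Year 2014: gap = -1.7 × (6.55 - 5.73) = -1.394%, loss ≈ 21566 × 1.394/100 ≈ 301.
Year 2015: gap = -1.7 × (7.64 - 5.73) = -3.247%, loss ≈ 21566 × 3.247/100 ≈ 700.
Year 2016: gap = -1.7 × (8.86 - 5.73) = -5.321%, loss ≈ 21566 × 5.321/100 ≈ 1148.
Total lost output = 843 + 572 + 301 + 700 + 1148 = 3564 billion.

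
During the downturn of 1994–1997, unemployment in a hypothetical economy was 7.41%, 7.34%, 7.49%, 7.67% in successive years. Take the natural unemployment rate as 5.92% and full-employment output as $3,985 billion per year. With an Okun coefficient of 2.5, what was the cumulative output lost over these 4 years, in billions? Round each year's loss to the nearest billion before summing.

$619 billion

Year 1994: gap = -2.5 × (7.41 - 5.92) = -3.725%, loss ≈ 3985 × 3.725/100 ≈ 148.
Year 1995: gap = -2.5 × (7.34 - 5.92) = -3.55%, loss ≈ 3985 × 3.55/100 ≈ 141.
Year 1996: gap = -2.5 × (7.49 - 5.92) = -3.925%, loss ≈ 3985 × 3.925/100 ≈ 156.
Year 1997: gap = -2.5 × (7.67 - 5.92) = -4.375%, loss ≈ 3985 × 4.375/100 ≈ 174.
Total lost output = 148 + 141 + 156 + 174 = 619 billion.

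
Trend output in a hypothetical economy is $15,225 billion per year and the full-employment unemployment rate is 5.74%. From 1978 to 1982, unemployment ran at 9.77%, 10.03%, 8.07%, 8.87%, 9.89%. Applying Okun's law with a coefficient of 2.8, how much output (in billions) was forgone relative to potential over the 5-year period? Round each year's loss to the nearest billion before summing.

Year 1978: gap = -2.8 × (9.77 - 5.74) = -11.284%, loss ≈ 15225 × 11.284/100 ≈ 1718.
Year 1979: gap = -2.8 × (10.03 - 5.74) = -12.012%, loss ≈ 15225 × 12.012/100 ≈ 1829.
Year 1980: gap = -2.8 × (8.07 - 5.74) = -6.524%, loss ≈ 15225 × 6.524/100 ≈ 993.
Year 1981: gap = -2.8 × (8.87 - 5.74) = -8.764%, loss ≈ 15225 × 8.764/100 ≈ 1334.
Year 1982: gap = -2.8 × (9.89 - 5.74) = -11.62%, loss ≈ 15225 × 11.62/100 ≈ 1769.
Total lost output = 1718 + 1829 + 993 + 1334 + 1769 = 7643 billion.

$7,643 billion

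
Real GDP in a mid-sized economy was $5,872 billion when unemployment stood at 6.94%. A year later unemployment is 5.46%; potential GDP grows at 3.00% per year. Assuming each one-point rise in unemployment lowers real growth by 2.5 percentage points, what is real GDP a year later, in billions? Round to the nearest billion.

Δu = 5.46 - 6.94 = -1.48 points.
Okun's law (growth form): g_Y = g_Y* - β × Δu = 3.00 - 2.5 × (-1.48) = 3 + 3.7 = 6.7%.
Real GDP in the next year = 5872 × (1 + 6.7/100) = 5872 × 1.067 ≈ 6265 billion.

$6,265 billion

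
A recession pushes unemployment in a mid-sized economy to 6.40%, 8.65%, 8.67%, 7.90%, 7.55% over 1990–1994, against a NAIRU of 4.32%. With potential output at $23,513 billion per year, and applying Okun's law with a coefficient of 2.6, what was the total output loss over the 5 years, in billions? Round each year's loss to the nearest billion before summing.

Year 1990: gap = -2.6 × (6.4 - 4.32) = -5.408%, loss ≈ 23513 × 5.408/100 ≈ 1272.
Year 1991: gap = -2.6 × (8.65 - 4.32) = -11.258%, loss ≈ 23513 × 11.258/100 ≈ 2647.
Year 1992: gap = -2.6 × (8.67 - 4.32) = -11.31%, loss ≈ 23513 × 11.31/100 ≈ 2659.
Year 1993: gap = -2.6 × (7.9 - 4.32) = -9.308%, loss ≈ 23513 × 9.308/100 ≈ 2189.
Year 1994: gap = -2.6 × (7.55 - 4.32) = -8.398%, loss ≈ 23513 × 8.398/100 ≈ 1975.
Total lost output = 1272 + 2647 + 2659 + 2189 + 1975 = 10742 billion.

$10,742 billion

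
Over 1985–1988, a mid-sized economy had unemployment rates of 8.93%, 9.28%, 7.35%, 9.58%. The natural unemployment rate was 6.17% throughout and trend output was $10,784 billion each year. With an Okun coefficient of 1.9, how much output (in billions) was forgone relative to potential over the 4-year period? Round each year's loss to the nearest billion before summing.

Year 1985: gap = -1.9 × (8.93 - 6.17) = -5.244%, loss ≈ 10784 × 5.244/100 ≈ 566.
Year 1986: gap = -1.9 × (9.28 - 6.17) = -5.909%, loss ≈ 10784 × 5.909/100 ≈ 637.
Year 1987: gap = -1.9 × (7.35 - 6.17) = -2.242%, loss ≈ 10784 × 2.242/100 ≈ 242.
Year 1988: gap = -1.9 × (9.58 - 6.17) = -6.479%, loss ≈ 10784 × 6.479/100 ≈ 699.
Total lost output = 566 + 637 + 242 + 699 = 2144 billion.

$2,144 billion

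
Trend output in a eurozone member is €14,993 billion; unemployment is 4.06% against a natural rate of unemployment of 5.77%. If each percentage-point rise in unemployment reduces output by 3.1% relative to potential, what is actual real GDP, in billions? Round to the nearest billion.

Unemployment gap = 4.06 - 5.77 = -1.71 points, so the output gap is -3.1 × (-1.71) = 5.301%.
Actual GDP = 14993 × (1 + 5.301/100) = 14993 × 1.05301 ≈ 15788 billion.

€15,788 billion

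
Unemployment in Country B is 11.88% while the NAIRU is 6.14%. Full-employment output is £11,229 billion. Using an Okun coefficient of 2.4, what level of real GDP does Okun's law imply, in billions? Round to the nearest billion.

£9,682 billion

Unemployment gap = 11.88 - 6.14 = 5.74 points, so the output gap is -2.4 × 5.74 = -13.776%.
Actual GDP = 11229 × (1 - 13.776/100) = 11229 × 0.86224 ≈ 9682 billion.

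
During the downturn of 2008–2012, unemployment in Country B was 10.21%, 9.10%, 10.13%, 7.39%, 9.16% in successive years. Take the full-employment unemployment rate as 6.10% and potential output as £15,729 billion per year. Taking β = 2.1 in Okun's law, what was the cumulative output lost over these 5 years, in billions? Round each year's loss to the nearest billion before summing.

Year 2008: gap = -2.1 × (10.21 - 6.1) = -8.631%, loss ≈ 15729 × 8.631/100 ≈ 1358.
Year 2009: gap = -2.1 × (9.1 - 6.1) = -6.3%, loss ≈ 15729 × 6.3/100 ≈ 991.
Year 2010: gap = -2.1 × (10.13 - 6.1) = -8.463%, loss ≈ 15729 × 8.463/100 ≈ 1331.
Year 2011: gap = -2.1 × (7.39 - 6.1) = -2.709%, loss ≈ 15729 × 2.709/100 ≈ 426.
Year 2012: gap = -2.1 × (9.16 - 6.1) = -6.426%, loss ≈ 15729 × 6.426/100 ≈ 1011.
Total lost output = 1358 + 991 + 1331 + 426 + 1011 = 5117 billion.

£5,117 billion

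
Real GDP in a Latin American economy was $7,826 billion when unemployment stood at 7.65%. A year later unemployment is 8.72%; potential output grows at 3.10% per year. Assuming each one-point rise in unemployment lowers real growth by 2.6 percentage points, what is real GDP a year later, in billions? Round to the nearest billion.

Δu = 8.72 - 7.65 = 1.07 points.
Okun's law (growth form): g_Y = g_Y* - β × Δu = 3.10 - 2.6 × (1.07) = 3.1 - 2.782 = 0.318%.
Real GDP in the next year = 7826 × (1 + 0.318/100) = 7826 × 1.00318 ≈ 7851 billion.

$7,851 billion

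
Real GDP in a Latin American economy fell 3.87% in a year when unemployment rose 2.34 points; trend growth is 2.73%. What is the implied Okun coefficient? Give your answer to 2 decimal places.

β ≈ 2.82

Growth form: g_Y = g_Y* - β × Δu, so β = (g_Y* - g_Y)/Δu.
β = (2.73 + 3.87)/2.34 = 6.6/2.34 = 2.82.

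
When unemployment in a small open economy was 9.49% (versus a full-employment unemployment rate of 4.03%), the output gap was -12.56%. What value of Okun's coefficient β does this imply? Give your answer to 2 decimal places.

Okun's law: output gap = -β × (u - u*).
-12.56 = -β × (9.49 - 4.03) = -β × 5.46, so β = 12.56/5.46 = 2.30.

β ≈ 2.30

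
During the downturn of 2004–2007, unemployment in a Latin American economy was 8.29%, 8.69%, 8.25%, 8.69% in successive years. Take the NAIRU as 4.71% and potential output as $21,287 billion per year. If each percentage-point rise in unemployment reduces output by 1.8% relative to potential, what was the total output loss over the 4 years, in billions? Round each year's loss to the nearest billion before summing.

$5,778 billion

Year 2004: gap = -1.8 × (8.29 - 4.71) = -6.444%, loss ≈ 21287 × 6.444/100 ≈ 1372.
Year 2005: gap = -1.8 × (8.69 - 4.71) = -7.164%, loss ≈ 21287 × 7.164/100 ≈ 1525.
Year 2006: gap = -1.8 × (8.25 - 4.71) = -6.372%, loss ≈ 21287 × 6.372/100 ≈ 1356.
Year 2007: gap = -1.8 × (8.69 - 4.71) = -7.164%, loss ≈ 21287 × 7.164/100 ≈ 1525.
Total lost output = 1372 + 1525 + 1356 + 1525 = 5778 billion.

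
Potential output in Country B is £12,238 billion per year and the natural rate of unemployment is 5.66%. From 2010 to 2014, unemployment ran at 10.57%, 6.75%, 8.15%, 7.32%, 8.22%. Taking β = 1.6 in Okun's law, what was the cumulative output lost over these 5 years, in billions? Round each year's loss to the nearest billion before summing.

Year 2010: gap = -1.6 × (10.57 - 5.66) = -7.856%, loss ≈ 12238 × 7.856/100 ≈ 961.
Year 2011: gap = -1.6 × (6.75 - 5.66) = -1.744%, loss ≈ 12238 × 1.744/100 ≈ 213.
Year 2012: gap = -1.6 × (8.15 - 5.66) = -3.984%, loss ≈ 12238 × 3.984/100 ≈ 488.
Year 2013: gap = -1.6 × (7.32 - 5.66) = -2.656%, loss ≈ 12238 × 2.656/100 ≈ 325.
Year 2014: gap = -1.6 × (8.22 - 5.66) = -4.096%, loss ≈ 12238 × 4.096/100 ≈ 501.
Total lost output = 961 + 213 + 488 + 325 + 501 = 2488 billion.

£2,488 billion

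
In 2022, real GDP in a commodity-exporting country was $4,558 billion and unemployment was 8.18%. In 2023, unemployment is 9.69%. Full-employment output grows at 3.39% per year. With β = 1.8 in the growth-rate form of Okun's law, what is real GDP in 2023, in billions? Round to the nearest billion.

$4,589 billion

Δu = 9.69 - 8.18 = 1.51 points.
Okun's law (growth form): g_Y = g_Y* - β × Δu = 3.39 - 1.8 × (1.51) = 3.39 - 2.718 = 0.672%.
Real GDP in the next year = 4558 × (1 + 0.672/100) = 4558 × 1.00672 ≈ 4589 billion.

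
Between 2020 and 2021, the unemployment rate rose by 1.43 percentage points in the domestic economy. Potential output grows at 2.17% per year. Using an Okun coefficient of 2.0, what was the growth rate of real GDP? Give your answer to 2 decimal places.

Growth-rate Okun's law: g_Y = g_Y* - β × Δu.
g_Y = 2.17 - 2.0 × (1.43) = 2.17 - 2.86 = -0.69%, i.e. -0.69% to 2 d.p.

-0.69%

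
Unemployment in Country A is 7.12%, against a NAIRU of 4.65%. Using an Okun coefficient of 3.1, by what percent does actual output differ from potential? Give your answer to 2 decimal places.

-7.66%

The unemployment gap is 7.12 - 4.65 = 2.47 percentage points.
Okun's law gives an output gap of -3.1 × 2.47 = -7.657%, i.e. 7.66% below potential.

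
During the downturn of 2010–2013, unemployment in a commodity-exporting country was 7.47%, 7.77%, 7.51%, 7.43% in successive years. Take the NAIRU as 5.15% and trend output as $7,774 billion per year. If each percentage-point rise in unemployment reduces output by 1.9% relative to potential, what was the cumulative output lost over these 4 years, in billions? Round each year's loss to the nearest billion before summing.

$1,416 billion

Year 2010: gap = -1.9 × (7.47 - 5.15) = -4.408%, loss ≈ 7774 × 4.408/100 ≈ 343.
Year 2011: gap = -1.9 × (7.77 - 5.15) = -4.978%, loss ≈ 7774 × 4.978/100 ≈ 387.
Year 2012: gap = -1.9 × (7.51 - 5.15) = -4.484%, loss ≈ 7774 × 4.484/100 ≈ 349.
Year 2013: gap = -1.9 × (7.43 - 5.15) = -4.332%, loss ≈ 7774 × 4.332/100 ≈ 337.
Total lost output = 343 + 387 + 349 + 337 = 1416 billion.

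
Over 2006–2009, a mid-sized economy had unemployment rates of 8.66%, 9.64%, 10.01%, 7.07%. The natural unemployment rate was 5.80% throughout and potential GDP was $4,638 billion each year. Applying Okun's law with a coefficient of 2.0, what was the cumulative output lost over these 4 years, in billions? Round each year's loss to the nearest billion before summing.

Year 2006: gap = -2.0 × (8.66 - 5.8) = -5.72%, loss ≈ 4638 × 5.72/100 ≈ 265.
Year 2007: gap = -2.0 × (9.64 - 5.8) = -7.68%, loss ≈ 4638 × 7.68/100 ≈ 356.
Year 2008: gap = -2.0 × (10.01 - 5.8) = -8.42%, loss ≈ 4638 × 8.42/100 ≈ 391.
Year 2009: gap = -2.0 × (7.07 - 5.8) = -2.54%, loss ≈ 4638 × 2.54/100 ≈ 118.
Total lost output = 265 + 356 + 391 + 118 = 1130 billion.

$1,130 billion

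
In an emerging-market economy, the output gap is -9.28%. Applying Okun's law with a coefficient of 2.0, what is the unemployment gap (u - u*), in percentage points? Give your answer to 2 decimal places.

Okun's law: output gap = -β × (u - u*), so u - u* = -(output gap)/β.
u - u* = -(-9.28)/2.0 = 4.64 percentage points.

4.64 percentage points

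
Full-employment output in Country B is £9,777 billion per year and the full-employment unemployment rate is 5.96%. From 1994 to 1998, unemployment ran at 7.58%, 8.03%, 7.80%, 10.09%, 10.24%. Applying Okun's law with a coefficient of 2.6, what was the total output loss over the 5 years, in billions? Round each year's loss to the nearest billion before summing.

£3,544 billion

Year 1994: gap = -2.6 × (7.58 - 5.96) = -4.212%, loss ≈ 9777 × 4.212/100 ≈ 412.
Year 1995: gap = -2.6 × (8.03 - 5.96) = -5.382%, loss ≈ 9777 × 5.382/100 ≈ 526.
Year 1996: gap = -2.6 × (7.8 - 5.96) = -4.784%, loss ≈ 9777 × 4.784/100 ≈ 468.
Year 1997: gap = -2.6 × (10.09 - 5.96) = -10.738%, loss ≈ 9777 × 10.738/100 ≈ 1050.
Year 1998: gap = -2.6 × (10.24 - 5.96) = -11.128%, loss ≈ 9777 × 11.128/100 ≈ 1088.
Total lost output = 412 + 526 + 468 + 1050 + 1088 = 3544 billion.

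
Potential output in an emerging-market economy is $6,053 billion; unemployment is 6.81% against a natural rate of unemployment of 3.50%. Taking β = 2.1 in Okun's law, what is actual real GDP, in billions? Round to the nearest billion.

$5,632 billion

Unemployment gap = 6.81 - 3.5 = 3.31 points, so the output gap is -2.1 × 3.31 = -6.951%.
Actual GDP = 6053 × (1 - 6.951/100) = 6053 × 0.93049 ≈ 5632 billion.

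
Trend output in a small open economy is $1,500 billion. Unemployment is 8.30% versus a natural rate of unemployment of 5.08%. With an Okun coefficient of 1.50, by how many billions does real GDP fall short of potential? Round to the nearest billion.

Output gap = -1.50 × (8.3 - 5.08) = -1.5 × 3.22 = -4.83%.
Actual GDP ≈ 1500 × 0.9517 ≈ 1428 billion, so the shortfall is 1500 - 1428 = 72 billion.

$72 billion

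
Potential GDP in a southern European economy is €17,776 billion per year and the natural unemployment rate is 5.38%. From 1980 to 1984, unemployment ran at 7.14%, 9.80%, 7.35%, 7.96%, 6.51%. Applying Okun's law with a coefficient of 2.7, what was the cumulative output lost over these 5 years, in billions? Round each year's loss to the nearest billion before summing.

€5,692 billion

Year 1980: gap = -2.7 × (7.14 - 5.38) = -4.752%, loss ≈ 17776 × 4.752/100 ≈ 845.
Year 1981: gap = -2.7 × (9.8 - 5.38) = -11.934%, loss ≈ 17776 × 11.934/100 ≈ 2121.
Year 1982: gap = -2.7 × (7.35 - 5.38) = -5.319%, loss ≈ 17776 × 5.319/100 ≈ 946.
Year 1983: gap = -2.7 × (7.96 - 5.38) = -6.966%, loss ≈ 17776 × 6.966/100 ≈ 1238.
Year 1984: gap = -2.7 × (6.51 - 5.38) = -3.051%, loss ≈ 17776 × 3.051/100 ≈ 542.
Total lost output = 845 + 2121 + 946 + 1238 + 542 = 5692 billion.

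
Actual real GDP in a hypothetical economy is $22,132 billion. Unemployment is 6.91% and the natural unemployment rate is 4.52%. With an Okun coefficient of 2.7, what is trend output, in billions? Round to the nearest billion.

$23,659 billion

Unemployment gap = 6.91 - 4.52 = 2.39 points, so output gap = -2.7 × 2.39 = -6.453%.
Since Y = Y* × (1 + gap/100), Y* = 22132/0.93547 ≈ 23659 billion.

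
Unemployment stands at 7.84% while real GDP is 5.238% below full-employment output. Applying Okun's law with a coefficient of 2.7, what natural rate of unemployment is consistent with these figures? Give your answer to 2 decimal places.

From Okun's law, u - u* = -(output gap)/β = -(-5.238)/2.7 = 1.94 points.
So u* = 7.84 - 1.94 = 5.90%.

5.90%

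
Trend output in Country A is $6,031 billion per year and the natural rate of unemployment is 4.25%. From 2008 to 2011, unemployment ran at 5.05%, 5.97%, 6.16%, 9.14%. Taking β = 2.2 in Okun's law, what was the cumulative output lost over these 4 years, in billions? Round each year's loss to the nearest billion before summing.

Year 2008: gap = -2.2 × (5.05 - 4.25) = -1.76%, loss ≈ 6031 × 1.76/100 ≈ 106.
Year 2009: gap = -2.2 × (5.97 - 4.25) = -3.784%, loss ≈ 6031 × 3.784/100 ≈ 228.
Year 2010: gap = -2.2 × (6.16 - 4.25) = -4.202%, loss ≈ 6031 × 4.202/100 ≈ 253.
Year 2011: gap = -2.2 × (9.14 - 4.25) = -10.758%, loss ≈ 6031 × 10.758/100 ≈ 649.
Total lost output = 106 + 228 + 253 + 649 = 1236 billion.

$1,236 billion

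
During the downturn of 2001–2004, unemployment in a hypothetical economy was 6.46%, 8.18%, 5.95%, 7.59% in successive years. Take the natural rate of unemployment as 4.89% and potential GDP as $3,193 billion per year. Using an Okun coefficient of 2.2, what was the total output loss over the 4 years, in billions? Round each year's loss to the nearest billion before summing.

$605 billion

Year 2001: gap = -2.2 × (6.46 - 4.89) = -3.454%, loss ≈ 3193 × 3.454/100 ≈ 110.
Year 2002: gap = -2.2 × (8.18 - 4.89) = -7.238%, loss ≈ 3193 × 7.238/100 ≈ 231.
Year 2003: gap = -2.2 × (5.95 - 4.89) = -2.332%, loss ≈ 3193 × 2.332/100 ≈ 74.
Year 2004: gap = -2.2 × (7.59 - 4.89) = -5.94%, loss ≈ 3193 × 5.94/100 ≈ 190.
Total lost output = 110 + 231 + 74 + 190 = 605 billion.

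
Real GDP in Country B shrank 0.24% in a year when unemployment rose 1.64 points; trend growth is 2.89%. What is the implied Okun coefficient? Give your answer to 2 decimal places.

β ≈ 1.91

Growth form: g_Y = g_Y* - β × Δu, so β = (g_Y* - g_Y)/Δu.
β = (2.89 + 0.24)/1.64 = 3.13/1.64 = 1.91.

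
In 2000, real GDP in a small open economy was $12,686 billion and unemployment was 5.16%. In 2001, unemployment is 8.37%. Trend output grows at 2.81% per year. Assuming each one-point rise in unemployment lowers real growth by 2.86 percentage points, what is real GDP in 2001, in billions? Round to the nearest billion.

Δu = 8.37 - 5.16 = 3.21 points.
Okun's law (growth form): g_Y = g_Y* - β × Δu = 2.81 - 2.86 × (3.21) = 2.81 - 9.1806 = -6.3706%.
Real GDP in the next year = 12686 × (1 - 6.3706/100) = 12686 × 0.936294 ≈ 11878 billion.

$11,878 billion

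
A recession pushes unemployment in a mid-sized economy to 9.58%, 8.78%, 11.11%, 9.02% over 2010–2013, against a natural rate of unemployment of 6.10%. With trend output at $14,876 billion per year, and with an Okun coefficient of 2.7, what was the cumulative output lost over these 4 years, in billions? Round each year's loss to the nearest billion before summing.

$5,659 billion

Year 2010: gap = -2.7 × (9.58 - 6.1) = -9.396%, loss ≈ 14876 × 9.396/100 ≈ 1398.
Year 2011: gap = -2.7 × (8.78 - 6.1) = -7.236%, loss ≈ 14876 × 7.236/100 ≈ 1076.
Year 2012: gap = -2.7 × (11.11 - 6.1) = -13.527%, loss ≈ 14876 × 13.527/100 ≈ 2012.
Year 2013: gap = -2.7 × (9.02 - 6.1) = -7.884%, loss ≈ 14876 × 7.884/100 ≈ 1173.
Total lost output = 1398 + 1076 + 2012 + 1173 = 5659 billion.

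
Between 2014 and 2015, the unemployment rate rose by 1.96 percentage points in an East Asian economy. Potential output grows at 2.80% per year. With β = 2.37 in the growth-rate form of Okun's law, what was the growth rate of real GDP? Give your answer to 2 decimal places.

-1.85%

Growth-rate Okun's law: g_Y = g_Y* - β × Δu.
g_Y = 2.80 - 2.37 × (1.96) = 2.8 - 4.6452 = -1.8452%, i.e. -1.85% to 2 d.p.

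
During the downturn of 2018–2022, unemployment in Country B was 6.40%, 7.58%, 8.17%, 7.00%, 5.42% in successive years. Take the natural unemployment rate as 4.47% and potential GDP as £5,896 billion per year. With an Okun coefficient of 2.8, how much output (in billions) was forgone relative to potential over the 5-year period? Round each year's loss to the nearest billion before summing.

£2,018 billion

Year 2018: gap = -2.8 × (6.4 - 4.47) = -5.404%, loss ≈ 5896 × 5.404/100 ≈ 319.
Year 2019: gap = -2.8 × (7.58 - 4.47) = -8.708%, loss ≈ 5896 × 8.708/100 ≈ 513.
Year 2020: gap = -2.8 × (8.17 - 4.47) = -10.36%, loss ≈ 5896 × 10.36/100 ≈ 611.
Year 2021: gap = -2.8 × (7 - 4.47) = -7.084%, loss ≈ 5896 × 7.084/100 ≈ 418.
Year 2022: gap = -2.8 × (5.42 - 4.47) = -2.66%, loss ≈ 5896 × 2.66/100 ≈ 157.
Total lost output = 319 + 513 + 611 + 418 + 157 = 2018 billion.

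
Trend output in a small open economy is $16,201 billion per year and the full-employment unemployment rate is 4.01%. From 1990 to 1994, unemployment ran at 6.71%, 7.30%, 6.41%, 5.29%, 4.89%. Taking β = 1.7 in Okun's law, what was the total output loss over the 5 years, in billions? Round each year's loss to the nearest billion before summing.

Year 1990: gap = -1.7 × (6.71 - 4.01) = -4.59%, loss ≈ 16201 × 4.59/100 ≈ 744.
Year 1991: gap = -1.7 × (7.3 - 4.01) = -5.593%, loss ≈ 16201 × 5.593/100 ≈ 906.
Year 1992: gap = -1.7 × (6.41 - 4.01) = -4.08%, loss ≈ 16201 × 4.08/100 ≈ 661.
Year 1993: gap = -1.7 × (5.29 - 4.01) = -2.176%, loss ≈ 16201 × 2.176/100 ≈ 353.
Year 1994: gap = -1.7 × (4.89 - 4.01) = -1.496%, loss ≈ 16201 × 1.496/100 ≈ 242.
Total lost output = 744 + 906 + 661 + 353 + 242 = 2906 billion.

$2,906 billion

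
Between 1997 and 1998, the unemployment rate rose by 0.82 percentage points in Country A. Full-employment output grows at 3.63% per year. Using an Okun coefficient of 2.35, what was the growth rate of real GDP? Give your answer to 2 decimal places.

1.70%

Growth-rate Okun's law: g_Y = g_Y* - β × Δu.
g_Y = 3.63 - 2.35 × (0.82) = 3.63 - 1.927 = 1.703%, i.e. 1.70% to 2 d.p.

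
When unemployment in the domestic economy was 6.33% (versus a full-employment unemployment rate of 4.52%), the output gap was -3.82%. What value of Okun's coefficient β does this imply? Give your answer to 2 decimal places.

β ≈ 2.11

Okun's law: output gap = -β × (u - u*).
-3.82 = -β × (6.33 - 4.52) = -β × 1.81, so β = 3.82/1.81 = 2.11.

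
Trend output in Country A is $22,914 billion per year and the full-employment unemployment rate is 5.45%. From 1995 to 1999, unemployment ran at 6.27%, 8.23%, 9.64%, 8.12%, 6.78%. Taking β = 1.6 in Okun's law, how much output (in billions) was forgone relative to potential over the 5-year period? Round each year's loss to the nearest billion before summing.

$4,323 billion

Year 1995: gap = -1.6 × (6.27 - 5.45) = -1.312%, loss ≈ 22914 × 1.312/100 ≈ 301.
Year 1996: gap = -1.6 × (8.23 - 5.45) = -4.448%, loss ≈ 22914 × 4.448/100 ≈ 1019.
Year 1997: gap = -1.6 × (9.64 - 5.45) = -6.704%, loss ≈ 22914 × 6.704/100 ≈ 1536.
Year 1998: gap = -1.6 × (8.12 - 5.45) = -4.272%, loss ≈ 22914 × 4.272/100 ≈ 979.
Year 1999: gap = -1.6 × (6.78 - 5.45) = -2.128%, loss ≈ 22914 × 2.128/100 ≈ 488.
Total lost output = 301 + 1019 + 1536 + 979 + 488 = 4323 billion.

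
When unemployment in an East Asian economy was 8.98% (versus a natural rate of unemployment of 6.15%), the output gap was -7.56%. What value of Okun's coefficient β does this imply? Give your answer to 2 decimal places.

β ≈ 2.67

Okun's law: output gap = -β × (u - u*).
-7.56 = -β × (8.98 - 6.15) = -β × 2.83, so β = 7.56/2.83 = 2.67.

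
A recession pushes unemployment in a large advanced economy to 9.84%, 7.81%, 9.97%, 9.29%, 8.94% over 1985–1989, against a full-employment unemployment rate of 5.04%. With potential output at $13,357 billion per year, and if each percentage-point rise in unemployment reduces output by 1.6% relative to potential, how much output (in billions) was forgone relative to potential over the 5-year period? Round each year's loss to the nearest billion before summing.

Year 1985: gap = -1.6 × (9.84 - 5.04) = -7.68%, loss ≈ 13357 × 7.68/100 ≈ 1026.
Year 1986: gap = -1.6 × (7.81 - 5.04) = -4.432%, loss ≈ 13357 × 4.432/100 ≈ 592.
Year 1987: gap = -1.6 × (9.97 - 5.04) = -7.888%, loss ≈ 13357 × 7.888/100 ≈ 1054.
Year 1988: gap = -1.6 × (9.29 - 5.04) = -6.8%, loss ≈ 13357 × 6.8/100 ≈ 908.
Year 1989: gap = -1.6 × (8.94 - 5.04) = -6.24%, loss ≈ 13357 × 6.24/100 ≈ 833.
Total lost output = 1026 + 592 + 1054 + 908 + 833 = 4413 billion.

$4,413 billion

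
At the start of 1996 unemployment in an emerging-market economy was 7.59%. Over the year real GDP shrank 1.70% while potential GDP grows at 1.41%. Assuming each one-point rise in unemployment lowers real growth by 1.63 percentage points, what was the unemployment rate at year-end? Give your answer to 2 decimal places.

Growth-rate Okun's law: g_Y = g_Y* - β × Δu, so Δu = (g_Y* - g_Y)/β.
Δu = (1.41 + 1.7)/1.63 = 3.11/1.63 = 1.91 percentage points.
Year-end unemployment = 7.59 + 1.91 = 9.50%.

9.50%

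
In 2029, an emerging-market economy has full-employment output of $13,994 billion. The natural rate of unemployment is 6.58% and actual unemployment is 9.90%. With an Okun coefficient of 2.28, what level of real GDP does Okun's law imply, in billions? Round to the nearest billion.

Unemployment gap = 9.9 - 6.58 = 3.32 points, so the output gap is -2.28 × 3.32 = -7.5696%.
Actual GDP = 13994 × (1 - 7.5696/100) = 13994 × 0.924304 ≈ 12935 billion.

$12,935 billion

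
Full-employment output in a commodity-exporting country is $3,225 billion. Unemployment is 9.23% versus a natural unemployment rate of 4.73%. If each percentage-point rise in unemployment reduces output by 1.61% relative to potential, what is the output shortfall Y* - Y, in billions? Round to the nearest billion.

Output gap = -1.61 × (9.23 - 4.73) = -1.61 × 4.5 = -7.245%.
Actual GDP ≈ 3225 × 0.92755 ≈ 2991 billion, so the shortfall is 3225 - 2991 = 234 billion.

$234 billion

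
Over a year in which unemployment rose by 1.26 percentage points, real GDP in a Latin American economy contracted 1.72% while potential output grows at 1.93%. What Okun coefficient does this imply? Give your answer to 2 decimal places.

Growth form: g_Y = g_Y* - β × Δu, so β = (g_Y* - g_Y)/Δu.
β = (1.93 + 1.72)/1.26 = 3.65/1.26 = 2.90.

β ≈ 2.90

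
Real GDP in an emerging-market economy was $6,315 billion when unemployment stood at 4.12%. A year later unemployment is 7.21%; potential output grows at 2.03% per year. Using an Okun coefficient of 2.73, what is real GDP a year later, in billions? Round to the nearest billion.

$5,910 billion

Δu = 7.21 - 4.12 = 3.09 points.
Okun's law (growth form): g_Y = g_Y* - β × Δu = 2.03 - 2.73 × (3.09) = 2.03 - 8.4357 = -6.4057%.
Real GDP in the next year = 6315 × (1 - 6.4057/100) = 6315 × 0.935943 ≈ 5910 billion.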